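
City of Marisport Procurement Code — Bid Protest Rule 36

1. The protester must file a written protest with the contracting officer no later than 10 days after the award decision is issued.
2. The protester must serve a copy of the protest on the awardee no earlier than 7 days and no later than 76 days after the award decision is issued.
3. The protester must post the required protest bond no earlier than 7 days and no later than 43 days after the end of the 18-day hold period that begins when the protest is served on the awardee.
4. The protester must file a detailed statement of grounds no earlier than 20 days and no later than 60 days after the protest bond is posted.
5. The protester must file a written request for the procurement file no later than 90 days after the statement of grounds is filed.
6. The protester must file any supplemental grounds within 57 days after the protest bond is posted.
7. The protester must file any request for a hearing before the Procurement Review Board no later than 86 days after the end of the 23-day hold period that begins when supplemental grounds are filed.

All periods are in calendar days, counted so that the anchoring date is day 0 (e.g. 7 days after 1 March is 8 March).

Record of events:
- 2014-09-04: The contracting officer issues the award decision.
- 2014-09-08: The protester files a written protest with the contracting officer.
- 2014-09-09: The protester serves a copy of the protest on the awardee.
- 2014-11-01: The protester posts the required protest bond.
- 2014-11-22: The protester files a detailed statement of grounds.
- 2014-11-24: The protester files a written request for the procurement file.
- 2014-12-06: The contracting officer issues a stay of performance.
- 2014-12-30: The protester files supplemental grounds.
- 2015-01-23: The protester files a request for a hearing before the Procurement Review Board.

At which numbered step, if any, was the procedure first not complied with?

Step 2

Step 1: 10 days after 2014-09-04 (when the award decision is issued) is 2014-09-14; 2014-09-08 is within that limit.
Step 2: the window is 7–76 days after 2014-09-04 (when the award decision is issued), so 2014-09-11 through 2014-11-19; 2014-09-09 is 2 days too early.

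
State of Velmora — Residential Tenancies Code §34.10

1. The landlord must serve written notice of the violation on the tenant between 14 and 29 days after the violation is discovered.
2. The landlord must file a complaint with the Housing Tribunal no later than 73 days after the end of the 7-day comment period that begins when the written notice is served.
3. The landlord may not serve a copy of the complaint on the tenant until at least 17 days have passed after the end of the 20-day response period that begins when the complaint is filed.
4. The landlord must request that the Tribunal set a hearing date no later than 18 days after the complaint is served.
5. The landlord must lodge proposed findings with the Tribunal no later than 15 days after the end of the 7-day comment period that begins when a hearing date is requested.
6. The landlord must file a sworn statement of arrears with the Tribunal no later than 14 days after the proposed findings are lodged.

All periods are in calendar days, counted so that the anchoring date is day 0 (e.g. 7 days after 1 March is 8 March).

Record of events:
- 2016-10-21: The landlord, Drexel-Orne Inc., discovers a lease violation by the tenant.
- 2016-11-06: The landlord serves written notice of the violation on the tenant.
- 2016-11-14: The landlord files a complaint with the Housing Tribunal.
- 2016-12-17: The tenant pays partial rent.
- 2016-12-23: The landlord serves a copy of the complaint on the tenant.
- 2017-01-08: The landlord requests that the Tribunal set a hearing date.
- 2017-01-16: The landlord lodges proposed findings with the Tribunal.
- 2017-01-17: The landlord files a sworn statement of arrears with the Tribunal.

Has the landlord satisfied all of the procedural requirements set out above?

Yes

(1) the permitted window runs from 2016-10-21 + 14 = 2016-11-04 to 2016-10-21 + 29 = 2016-11-19; done 2016-11-06 — within the window.
(2) due by 2016-11-13 + 73 days = 2017-01-25; 2016-11-14 is within that limit.
(3) permitted from 2016-12-04 + 17 days = 2016-12-21 onward; done 2016-12-23 — permitted.
(4) due by 2016-12-23 + 18 days = 2017-01-10; done 2017-01-08 — timely.
(5) due by 2017-01-15 + 15 days = 2017-01-30; completed 2017-01-16, before the deadline.
(6) due by 2017-01-16 + 14 days = 2017-01-30; completed 2017-01-17, before the deadline.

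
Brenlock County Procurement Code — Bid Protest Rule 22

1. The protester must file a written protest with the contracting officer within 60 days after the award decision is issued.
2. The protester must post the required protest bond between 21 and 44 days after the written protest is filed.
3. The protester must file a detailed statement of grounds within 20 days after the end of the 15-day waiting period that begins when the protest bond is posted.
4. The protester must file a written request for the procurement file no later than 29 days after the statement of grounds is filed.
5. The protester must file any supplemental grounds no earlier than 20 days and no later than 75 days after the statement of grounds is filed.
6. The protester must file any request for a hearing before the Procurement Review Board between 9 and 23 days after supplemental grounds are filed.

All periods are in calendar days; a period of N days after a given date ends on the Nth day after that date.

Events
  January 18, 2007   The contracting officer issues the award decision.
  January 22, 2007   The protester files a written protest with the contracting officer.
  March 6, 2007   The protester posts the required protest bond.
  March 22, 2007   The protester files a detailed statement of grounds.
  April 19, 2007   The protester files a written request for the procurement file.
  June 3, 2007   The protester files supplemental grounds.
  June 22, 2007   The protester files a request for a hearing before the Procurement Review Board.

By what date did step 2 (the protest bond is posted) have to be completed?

Step 2 runs from January 22, 2007, when the written protest is filed. The window is 21–44 days after January 22, 2007; it closes on March 7, 2007.

March 7, 2007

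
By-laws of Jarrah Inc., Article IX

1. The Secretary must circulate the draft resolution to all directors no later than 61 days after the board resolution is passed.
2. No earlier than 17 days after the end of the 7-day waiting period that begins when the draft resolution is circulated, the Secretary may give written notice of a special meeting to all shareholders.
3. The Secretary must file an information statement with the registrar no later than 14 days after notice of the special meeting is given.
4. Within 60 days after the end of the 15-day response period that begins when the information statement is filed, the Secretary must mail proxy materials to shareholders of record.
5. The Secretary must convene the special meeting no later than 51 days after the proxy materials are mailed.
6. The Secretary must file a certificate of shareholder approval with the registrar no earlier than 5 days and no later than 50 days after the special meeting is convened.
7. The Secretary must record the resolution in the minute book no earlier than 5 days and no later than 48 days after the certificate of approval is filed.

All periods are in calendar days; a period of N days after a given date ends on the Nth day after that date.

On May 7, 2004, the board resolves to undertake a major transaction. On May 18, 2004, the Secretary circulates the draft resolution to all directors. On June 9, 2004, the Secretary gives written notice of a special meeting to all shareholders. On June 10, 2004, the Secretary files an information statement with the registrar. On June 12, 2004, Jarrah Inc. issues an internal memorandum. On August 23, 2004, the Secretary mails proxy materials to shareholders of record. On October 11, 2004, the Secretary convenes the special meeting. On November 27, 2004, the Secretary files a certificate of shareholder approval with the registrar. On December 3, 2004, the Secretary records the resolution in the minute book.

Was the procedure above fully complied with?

(1) due by May 7, 2004 + 61 days = July 7, 2004; completed May 18, 2004, before the deadline.
(2) permitted from May 25, 2004 + 17 days = June 11, 2004 onward; acted on June 9, 2004, 2 days prematurely.
The procedure was therefore not followed at step 2.

No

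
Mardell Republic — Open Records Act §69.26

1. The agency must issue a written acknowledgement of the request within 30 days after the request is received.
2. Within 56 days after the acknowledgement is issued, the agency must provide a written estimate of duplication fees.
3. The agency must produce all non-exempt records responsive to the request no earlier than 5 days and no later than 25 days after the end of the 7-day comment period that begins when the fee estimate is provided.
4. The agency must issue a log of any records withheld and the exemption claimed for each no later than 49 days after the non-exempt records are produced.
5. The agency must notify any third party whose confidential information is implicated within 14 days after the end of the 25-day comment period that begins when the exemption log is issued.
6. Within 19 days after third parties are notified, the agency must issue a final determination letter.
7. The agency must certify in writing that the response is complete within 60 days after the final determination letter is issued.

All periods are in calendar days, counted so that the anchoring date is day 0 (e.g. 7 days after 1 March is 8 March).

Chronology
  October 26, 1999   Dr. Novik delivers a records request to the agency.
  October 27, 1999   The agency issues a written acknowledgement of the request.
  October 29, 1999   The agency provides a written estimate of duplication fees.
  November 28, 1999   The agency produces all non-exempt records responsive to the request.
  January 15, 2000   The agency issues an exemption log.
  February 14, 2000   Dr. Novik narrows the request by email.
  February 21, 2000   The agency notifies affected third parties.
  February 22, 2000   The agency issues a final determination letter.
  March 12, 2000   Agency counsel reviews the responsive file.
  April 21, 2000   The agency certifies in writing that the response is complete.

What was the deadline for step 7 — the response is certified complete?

Step 7 runs from February 22, 2000, when the final determination letter is issued. 60 days after February 22, 2000 is April 22, 2000.

April 22, 2000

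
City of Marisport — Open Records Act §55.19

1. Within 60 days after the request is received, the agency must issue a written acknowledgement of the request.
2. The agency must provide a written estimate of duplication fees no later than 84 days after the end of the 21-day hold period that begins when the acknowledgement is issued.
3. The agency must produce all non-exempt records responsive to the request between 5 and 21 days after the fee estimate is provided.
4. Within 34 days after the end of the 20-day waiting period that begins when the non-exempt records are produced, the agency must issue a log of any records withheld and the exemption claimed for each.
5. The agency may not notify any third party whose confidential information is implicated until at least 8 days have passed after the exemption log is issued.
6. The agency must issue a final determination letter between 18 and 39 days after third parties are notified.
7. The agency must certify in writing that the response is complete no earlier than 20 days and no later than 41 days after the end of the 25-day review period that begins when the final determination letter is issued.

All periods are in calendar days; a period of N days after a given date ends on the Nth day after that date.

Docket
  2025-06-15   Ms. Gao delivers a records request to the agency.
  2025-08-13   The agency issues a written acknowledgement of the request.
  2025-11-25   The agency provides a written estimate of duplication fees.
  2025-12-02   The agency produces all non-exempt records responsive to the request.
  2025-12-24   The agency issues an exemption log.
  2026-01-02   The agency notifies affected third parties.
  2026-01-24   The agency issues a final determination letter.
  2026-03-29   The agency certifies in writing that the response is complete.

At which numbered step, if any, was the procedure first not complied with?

(1) due by 2025-06-15 + 60 days = 2025-08-14; completed 2025-08-13, before the deadline.
(2) due by 2025-09-03 + 84 days = 2025-11-26; done 2025-11-25 — timely.
(3) the permitted window runs from 2025-11-25 + 5 = 2025-11-30 to 2025-11-25 + 21 = 2025-12-16; done 2025-12-02, which is between those dates.
(4) due by 2025-12-22 + 34 days = 2026-01-25; 2025-12-24 is within that limit.
(5) permitted from 2025-12-24 + 8 days = 2026-01-01 onward; done 2026-01-02, after the minimum wait.
(6) the permitted window runs from 2026-01-02 + 18 = 2026-01-20 to 2026-01-02 + 39 = 2026-02-10; 2026-01-24 falls inside that range.
(7) the permitted window runs from 2026-02-18 + 20 = 2026-03-10 to 2026-02-18 + 41 = 2026-03-31; 2026-03-29 falls inside that range.

None — every step was satisfied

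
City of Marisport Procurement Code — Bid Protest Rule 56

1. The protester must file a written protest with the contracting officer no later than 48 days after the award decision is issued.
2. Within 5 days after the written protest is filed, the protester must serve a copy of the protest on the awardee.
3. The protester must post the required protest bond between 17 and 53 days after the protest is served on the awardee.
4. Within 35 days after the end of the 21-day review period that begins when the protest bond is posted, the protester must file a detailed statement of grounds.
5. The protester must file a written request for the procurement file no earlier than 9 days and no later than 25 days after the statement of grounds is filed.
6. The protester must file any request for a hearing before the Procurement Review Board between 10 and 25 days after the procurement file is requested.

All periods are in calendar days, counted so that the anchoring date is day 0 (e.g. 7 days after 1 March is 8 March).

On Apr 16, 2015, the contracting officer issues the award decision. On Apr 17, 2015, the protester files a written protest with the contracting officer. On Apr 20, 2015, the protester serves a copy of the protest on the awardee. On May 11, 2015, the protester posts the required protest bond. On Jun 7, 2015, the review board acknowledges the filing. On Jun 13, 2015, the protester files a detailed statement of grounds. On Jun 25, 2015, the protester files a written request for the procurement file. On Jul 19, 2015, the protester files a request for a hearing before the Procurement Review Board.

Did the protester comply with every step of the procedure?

Yes

Step 1 — counting 48 days from Apr 16, 2015 (when the award decision is issued) gives a deadline of Jun 3, 2015; Apr 17, 2015 is within that limit.
Step 2 — counting 5 days from Apr 17, 2015 (when the written protest is filed) gives a deadline of Apr 22, 2015; done Apr 20, 2015 — timely.
Step 3 — 17 and 53 days from Apr 20, 2015 (when the protest is served on the awardee) are May 7, 2015 and Jun 12, 2015 respectively; May 11, 2015 falls inside that range.
Step 4 — counting 35 days from Jun 1, 2015 (end of the 21-day review period, which began when the protest bond is posted on May 11, 2015) gives a deadline of Jul 6, 2015; done Jun 13, 2015 — timely.
Step 5 — 9 and 25 days from Jun 13, 2015 (when the statement of grounds is filed) are Jun 22, 2015 and Jul 8, 2015 respectively; Jun 25, 2015 falls inside that range.
Step 6 — 10 and 25 days from Jun 25, 2015 (when the procurement file is requested) are Jul 5, 2015 and Jul 20, 2015 respectively; done Jul 19, 2015 — within the window.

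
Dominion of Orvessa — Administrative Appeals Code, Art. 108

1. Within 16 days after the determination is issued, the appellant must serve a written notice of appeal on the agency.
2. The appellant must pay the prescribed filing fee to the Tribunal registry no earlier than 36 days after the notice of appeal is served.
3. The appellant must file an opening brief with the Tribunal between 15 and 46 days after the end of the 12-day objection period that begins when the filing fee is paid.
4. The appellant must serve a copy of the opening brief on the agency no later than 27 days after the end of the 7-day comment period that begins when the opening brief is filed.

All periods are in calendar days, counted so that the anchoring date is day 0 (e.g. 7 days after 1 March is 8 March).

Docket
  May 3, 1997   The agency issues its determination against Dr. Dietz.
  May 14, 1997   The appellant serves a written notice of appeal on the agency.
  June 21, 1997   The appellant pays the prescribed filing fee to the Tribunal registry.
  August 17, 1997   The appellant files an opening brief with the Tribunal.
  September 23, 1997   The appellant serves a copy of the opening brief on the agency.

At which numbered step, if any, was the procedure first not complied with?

Step 4

Step 1: 16 days after May 3, 1997 (when the determination is issued) is May 19, 1997; May 14, 1997 is within that limit.
Step 2: the earliest permitted date is 36 days after May 14, 1997 (when the notice of appeal is served), i.e. June 19, 1997; done June 21, 1997 — permitted.
Step 3: the window is 15–46 days after July 3, 1997 (end of the 12-day objection period, which began when the filing fee is paid on June 21, 1997), so July 18, 1997 through August 18, 1997; done August 17, 1997, which is between those dates.
Step 4: 27 days after August 24, 1997 (end of the 7-day comment period, which began when the opening brief is filed on August 17, 1997) is September 20, 1997; done September 23, 1997 — 3 days late.
Later steps need not be reached.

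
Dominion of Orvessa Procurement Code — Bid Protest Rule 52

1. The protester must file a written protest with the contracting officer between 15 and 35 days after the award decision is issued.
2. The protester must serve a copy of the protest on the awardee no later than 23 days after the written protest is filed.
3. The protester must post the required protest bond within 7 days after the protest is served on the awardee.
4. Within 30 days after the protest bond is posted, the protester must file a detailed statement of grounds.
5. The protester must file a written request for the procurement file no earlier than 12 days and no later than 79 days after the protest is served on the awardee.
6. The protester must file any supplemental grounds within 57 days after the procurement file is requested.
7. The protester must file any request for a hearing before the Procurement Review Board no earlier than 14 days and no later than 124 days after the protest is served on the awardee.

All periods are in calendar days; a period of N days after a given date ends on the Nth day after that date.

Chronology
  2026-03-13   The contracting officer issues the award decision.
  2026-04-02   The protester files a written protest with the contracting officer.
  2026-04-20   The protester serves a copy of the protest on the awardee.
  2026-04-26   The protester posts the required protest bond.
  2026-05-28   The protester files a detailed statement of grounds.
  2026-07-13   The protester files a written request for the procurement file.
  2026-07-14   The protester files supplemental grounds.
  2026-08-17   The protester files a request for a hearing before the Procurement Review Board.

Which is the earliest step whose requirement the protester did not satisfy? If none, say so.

Step 4

Step 1 — 15 and 35 days from 2026-03-13 (when the award decision is issued) are 2026-03-28 and 2026-04-17 respectively; done 2026-04-02, which is between those dates.
Step 2 — counting 23 days from 2026-04-02 (when the written protest is filed) gives a deadline of 2026-04-25; done 2026-04-20 — timely.
Step 3 — counting 7 days from 2026-04-20 (when the protest is served on the awardee) gives a deadline of 2026-04-27; done 2026-04-26 — timely.
Step 4 — counting 30 days from 2026-04-26 (when the protest bond is posted) gives a deadline of 2026-05-26; done 2026-05-28 — 2 days late.
Later steps need not be reached.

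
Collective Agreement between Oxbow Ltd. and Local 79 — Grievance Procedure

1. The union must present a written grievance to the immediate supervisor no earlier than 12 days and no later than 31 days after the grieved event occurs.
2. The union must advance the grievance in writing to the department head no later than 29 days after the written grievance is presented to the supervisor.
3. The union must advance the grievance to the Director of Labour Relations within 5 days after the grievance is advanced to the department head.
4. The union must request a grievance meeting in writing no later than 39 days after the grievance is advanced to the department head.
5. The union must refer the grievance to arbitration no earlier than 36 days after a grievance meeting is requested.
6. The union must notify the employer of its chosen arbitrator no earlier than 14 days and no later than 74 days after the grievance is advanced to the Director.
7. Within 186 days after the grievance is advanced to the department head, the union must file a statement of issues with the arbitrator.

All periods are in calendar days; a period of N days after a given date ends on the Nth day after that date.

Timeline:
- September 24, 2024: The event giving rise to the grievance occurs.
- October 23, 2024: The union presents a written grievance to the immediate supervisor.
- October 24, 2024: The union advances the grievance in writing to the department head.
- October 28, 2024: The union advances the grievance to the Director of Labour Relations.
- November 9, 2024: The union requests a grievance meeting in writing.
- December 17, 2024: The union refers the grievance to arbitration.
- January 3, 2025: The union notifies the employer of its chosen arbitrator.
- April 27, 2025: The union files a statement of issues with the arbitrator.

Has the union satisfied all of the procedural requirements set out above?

Step 1 — 12 and 31 days from September 24, 2024 (when the grieved event occurs) are October 6, 2024 and October 25, 2024 respectively; done October 23, 2024, which is between those dates.
Step 2 — counting 29 days from October 23, 2024 (when the written grievance is presented to the supervisor) gives a deadline of November 21, 2024; October 24, 2024 is within that limit.
Step 3 — counting 5 days from October 24, 2024 (when the grievance is advanced to the department head) gives a deadline of October 29, 2024; completed October 28, 2024, before the deadline.
Step 4 — counting 39 days from October 24, 2024 (when the grievance is advanced to the department head) gives a deadline of December 2, 2024; done November 9, 2024 — timely.
Step 5 — must wait 36 days from November 9, 2024 (when a grievance meeting is requested), so not before December 15, 2024; done December 17, 2024, after the minimum wait.
Step 6 — 14 and 74 days from October 28, 2024 (when the grievance is advanced to the Director) are November 11, 2024 and January 10, 2025 respectively; done January 3, 2025 — within the window.
Step 7 — counting 186 days from October 24, 2024 (when the grievance is advanced to the department head) gives a deadline of April 28, 2025; April 27, 2025 is within that limit.

Yes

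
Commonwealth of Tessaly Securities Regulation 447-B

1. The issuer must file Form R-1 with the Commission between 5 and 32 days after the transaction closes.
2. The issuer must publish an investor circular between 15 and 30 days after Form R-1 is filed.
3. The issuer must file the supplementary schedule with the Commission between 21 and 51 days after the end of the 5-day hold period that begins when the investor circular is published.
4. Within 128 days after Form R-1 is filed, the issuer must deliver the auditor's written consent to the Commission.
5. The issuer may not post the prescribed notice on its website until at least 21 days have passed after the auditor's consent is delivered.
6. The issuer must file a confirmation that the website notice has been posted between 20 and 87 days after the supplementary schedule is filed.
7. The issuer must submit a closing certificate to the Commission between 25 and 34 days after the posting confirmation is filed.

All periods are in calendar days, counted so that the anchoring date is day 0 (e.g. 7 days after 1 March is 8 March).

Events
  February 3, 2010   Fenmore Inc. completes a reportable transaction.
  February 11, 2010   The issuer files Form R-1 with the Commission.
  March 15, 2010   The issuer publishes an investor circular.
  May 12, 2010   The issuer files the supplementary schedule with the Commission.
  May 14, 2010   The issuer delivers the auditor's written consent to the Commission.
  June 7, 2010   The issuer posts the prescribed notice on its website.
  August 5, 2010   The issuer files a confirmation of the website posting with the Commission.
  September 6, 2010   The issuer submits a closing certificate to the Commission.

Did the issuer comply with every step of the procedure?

No

Step 1: the window is 5–32 days after February 3, 2010 (when the transaction closes), so February 8, 2010 through March 7, 2010; done February 11, 2010, which is between those dates.
Step 2: the window is 15–30 days after February 11, 2010 (when Form R-1 is filed), so February 26, 2010 through March 13, 2010; done March 15, 2010 — 2 days after the window closed.
The analysis stops there.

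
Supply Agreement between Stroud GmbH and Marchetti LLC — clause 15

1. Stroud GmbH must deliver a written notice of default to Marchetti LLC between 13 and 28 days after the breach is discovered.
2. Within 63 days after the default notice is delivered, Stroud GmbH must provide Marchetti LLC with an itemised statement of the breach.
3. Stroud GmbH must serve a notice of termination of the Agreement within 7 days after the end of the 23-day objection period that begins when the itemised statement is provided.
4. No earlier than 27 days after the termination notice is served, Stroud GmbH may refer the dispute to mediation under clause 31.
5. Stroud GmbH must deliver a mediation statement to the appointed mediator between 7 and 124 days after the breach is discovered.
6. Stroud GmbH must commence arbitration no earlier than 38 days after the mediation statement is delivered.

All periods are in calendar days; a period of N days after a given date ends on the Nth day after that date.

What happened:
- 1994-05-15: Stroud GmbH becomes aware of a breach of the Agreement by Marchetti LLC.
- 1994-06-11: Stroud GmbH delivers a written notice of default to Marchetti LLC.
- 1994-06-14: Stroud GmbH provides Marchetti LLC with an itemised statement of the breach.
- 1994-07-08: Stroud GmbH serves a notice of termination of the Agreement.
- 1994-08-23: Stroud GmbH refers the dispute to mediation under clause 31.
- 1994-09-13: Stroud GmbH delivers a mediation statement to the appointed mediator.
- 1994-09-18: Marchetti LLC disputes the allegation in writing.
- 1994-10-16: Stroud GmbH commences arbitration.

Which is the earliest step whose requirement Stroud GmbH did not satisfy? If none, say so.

Step 6

Step 1 — 13 and 28 days from 1994-05-15 (when the breach is discovered) are 1994-05-28 and 1994-06-12 respectively; 1994-06-11 falls inside that range.
Step 2 — counting 63 days from 1994-06-11 (when the default notice is delivered) gives a deadline of 1994-08-13; completed 1994-06-14, before the deadline.
Step 3 — counting 7 days from 1994-07-07 (end of the 23-day objection period, which began when the itemised statement is provided on 1994-06-14) gives a deadline of 1994-07-14; done 1994-07-08 — timely.
Step 4 — must wait 27 days from 1994-07-08 (when the termination notice is served), so not before 1994-08-04; done 1994-08-23 — permitted.
Step 5 — 7 and 124 days from 1994-05-15 (when the breach is discovered) are 1994-05-22 and 1994-09-16 respectively; 1994-09-13 falls inside that range.
Step 6 — must wait 38 days from 1994-09-13 (when the mediation statement is delivered), so not before 1994-10-21; acted on 1994-10-16, 5 days prematurely.
No need to go further; step 6 was not satisfied.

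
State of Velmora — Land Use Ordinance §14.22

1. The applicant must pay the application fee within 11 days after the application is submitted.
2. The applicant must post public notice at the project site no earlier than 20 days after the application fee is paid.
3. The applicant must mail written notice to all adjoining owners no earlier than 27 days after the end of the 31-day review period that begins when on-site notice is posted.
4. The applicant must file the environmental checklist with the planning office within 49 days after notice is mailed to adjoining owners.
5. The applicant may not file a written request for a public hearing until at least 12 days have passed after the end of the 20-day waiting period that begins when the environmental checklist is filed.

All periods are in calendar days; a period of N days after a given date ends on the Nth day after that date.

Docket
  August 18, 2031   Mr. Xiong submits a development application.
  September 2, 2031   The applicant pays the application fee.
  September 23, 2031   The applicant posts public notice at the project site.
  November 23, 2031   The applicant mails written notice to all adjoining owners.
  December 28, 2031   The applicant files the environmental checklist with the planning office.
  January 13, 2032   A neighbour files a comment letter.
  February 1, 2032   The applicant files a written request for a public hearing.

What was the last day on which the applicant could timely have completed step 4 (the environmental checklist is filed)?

January 11, 2032

Step 4 runs from November 23, 2031, when notice is mailed to adjoining owners. 49 days after November 23, 2031 is January 11, 2032.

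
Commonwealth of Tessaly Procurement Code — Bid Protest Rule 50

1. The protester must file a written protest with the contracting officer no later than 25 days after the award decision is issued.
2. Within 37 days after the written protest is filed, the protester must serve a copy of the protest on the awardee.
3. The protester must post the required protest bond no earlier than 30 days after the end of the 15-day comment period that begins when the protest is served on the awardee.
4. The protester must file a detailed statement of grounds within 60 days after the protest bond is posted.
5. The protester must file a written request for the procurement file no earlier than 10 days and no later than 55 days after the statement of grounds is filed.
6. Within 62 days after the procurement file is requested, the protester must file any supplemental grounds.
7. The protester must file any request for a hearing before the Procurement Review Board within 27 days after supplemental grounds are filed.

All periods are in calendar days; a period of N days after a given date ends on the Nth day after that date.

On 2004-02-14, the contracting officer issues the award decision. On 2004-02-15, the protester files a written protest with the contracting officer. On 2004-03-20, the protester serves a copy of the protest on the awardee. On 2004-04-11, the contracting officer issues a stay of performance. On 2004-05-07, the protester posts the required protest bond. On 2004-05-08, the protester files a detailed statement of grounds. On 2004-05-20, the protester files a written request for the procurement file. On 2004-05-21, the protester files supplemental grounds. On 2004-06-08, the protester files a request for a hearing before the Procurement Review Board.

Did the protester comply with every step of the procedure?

Step 1: 25 days after 2004-02-14 (when the award decision is issued) is 2004-03-10; done 2004-02-15 — timely.
Step 2: 37 days after 2004-02-15 (when the written protest is filed) is 2004-03-23; done 2004-03-20 — timely.
Step 3: the earliest permitted date is 30 days after 2004-04-04 (end of the 15-day comment period, which began when the protest is served on the awardee on 2004-03-20), i.e. 2004-05-04; done 2004-05-07, after the minimum wait.
Step 4: 60 days after 2004-05-07 (when the protest bond is posted) is 2004-07-06; 2004-05-08 is within that limit.
Step 5: the window is 10–55 days after 2004-05-08 (when the statement of grounds is filed), so 2004-05-18 through 2004-07-02; done 2004-05-20 — within the window.
Step 6: 62 days after 2004-05-20 (when the procurement file is requested) is 2004-07-21; completed 2004-05-21, before the deadline.
Step 7: 27 days after 2004-05-21 (when supplemental grounds are filed) is 2004-06-17; done 2004-06-08 — timely.

Yes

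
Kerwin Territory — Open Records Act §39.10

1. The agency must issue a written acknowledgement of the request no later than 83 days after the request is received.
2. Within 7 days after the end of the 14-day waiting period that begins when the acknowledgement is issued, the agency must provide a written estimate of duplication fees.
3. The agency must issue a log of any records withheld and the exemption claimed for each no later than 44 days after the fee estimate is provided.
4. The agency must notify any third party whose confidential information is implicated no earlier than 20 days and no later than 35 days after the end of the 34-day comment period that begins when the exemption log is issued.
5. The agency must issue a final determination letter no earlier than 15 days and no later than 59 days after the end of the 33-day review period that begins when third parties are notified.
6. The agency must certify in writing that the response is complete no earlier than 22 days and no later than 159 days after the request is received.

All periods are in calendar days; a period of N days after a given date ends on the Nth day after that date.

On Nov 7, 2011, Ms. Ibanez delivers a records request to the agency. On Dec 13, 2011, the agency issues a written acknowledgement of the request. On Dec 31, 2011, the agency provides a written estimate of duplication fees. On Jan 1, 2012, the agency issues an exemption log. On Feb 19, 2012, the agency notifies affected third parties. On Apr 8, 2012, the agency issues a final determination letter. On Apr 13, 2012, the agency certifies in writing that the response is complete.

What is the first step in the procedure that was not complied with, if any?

Step 4

(1) due by Nov 7, 2011 + 83 days = Jan 29, 2012; done Dec 13, 2011 — timely.
(2) due by Dec 27, 2011 + 7 days = Jan 3, 2012; completed Dec 31, 2011, before the deadline.
(3) due by Dec 31, 2011 + 44 days = Feb 13, 2012; completed Jan 1, 2012, before the deadline.
(4) the permitted window runs from Feb 4, 2012 + 20 = Feb 24, 2012 to Feb 4, 2012 + 35 = Mar 10, 2012; Feb 19, 2012 is 5 days too early.
No need to go further; step 4 was not satisfied.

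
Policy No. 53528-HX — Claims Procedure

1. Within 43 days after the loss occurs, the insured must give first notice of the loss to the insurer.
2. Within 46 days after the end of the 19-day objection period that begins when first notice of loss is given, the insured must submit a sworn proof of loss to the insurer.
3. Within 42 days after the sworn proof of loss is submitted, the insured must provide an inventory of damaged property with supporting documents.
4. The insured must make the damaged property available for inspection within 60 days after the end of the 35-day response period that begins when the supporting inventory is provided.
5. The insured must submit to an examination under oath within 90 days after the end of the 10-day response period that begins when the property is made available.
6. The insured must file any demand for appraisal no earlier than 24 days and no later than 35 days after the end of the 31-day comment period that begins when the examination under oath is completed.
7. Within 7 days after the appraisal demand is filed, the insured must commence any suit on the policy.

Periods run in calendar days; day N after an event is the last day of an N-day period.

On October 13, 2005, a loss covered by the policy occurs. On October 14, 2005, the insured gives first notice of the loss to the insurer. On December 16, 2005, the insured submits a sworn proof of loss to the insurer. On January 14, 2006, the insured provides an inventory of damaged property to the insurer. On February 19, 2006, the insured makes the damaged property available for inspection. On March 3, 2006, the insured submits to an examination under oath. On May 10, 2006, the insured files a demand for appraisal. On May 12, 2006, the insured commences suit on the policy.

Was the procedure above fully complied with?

No

(1) due by October 13, 2005 + 43 days = November 25, 2005; done October 14, 2005 — timely.
(2) due by November 2, 2005 + 46 days = December 18, 2005; done December 16, 2005 — timely.
(3) due by December 16, 2005 + 42 days = January 27, 2006; January 14, 2006 is within that limit.
(4) due by February 18, 2006 + 60 days = April 19, 2006; February 19, 2006 is within that limit.
(5) due by March 1, 2006 + 90 days = May 30, 2006; completed March 3, 2006, before the deadline.
(6) the permitted window runs from April 3, 2006 + 24 = April 27, 2006 to April 3, 2006 + 35 = May 8, 2006; May 10, 2006 is 2 days past the end of the window.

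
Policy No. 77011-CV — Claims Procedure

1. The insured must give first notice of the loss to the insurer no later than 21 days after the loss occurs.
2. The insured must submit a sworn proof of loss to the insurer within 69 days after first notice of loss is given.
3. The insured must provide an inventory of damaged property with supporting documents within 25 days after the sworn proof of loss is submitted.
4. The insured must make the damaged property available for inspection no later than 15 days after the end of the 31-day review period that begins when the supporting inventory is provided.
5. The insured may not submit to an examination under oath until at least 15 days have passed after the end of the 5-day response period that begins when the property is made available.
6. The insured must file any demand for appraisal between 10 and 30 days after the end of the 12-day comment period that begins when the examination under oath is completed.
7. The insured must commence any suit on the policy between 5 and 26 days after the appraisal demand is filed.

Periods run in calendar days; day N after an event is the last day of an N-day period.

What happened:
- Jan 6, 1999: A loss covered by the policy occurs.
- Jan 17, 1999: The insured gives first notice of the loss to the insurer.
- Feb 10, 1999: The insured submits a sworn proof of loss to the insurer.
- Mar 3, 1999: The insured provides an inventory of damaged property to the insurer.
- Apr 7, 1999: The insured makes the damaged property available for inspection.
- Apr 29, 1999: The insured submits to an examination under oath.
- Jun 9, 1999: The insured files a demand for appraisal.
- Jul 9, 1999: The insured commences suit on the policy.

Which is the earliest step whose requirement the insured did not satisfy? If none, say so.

Step 7

Step 1 — counting 21 days from Jan 6, 1999 (when the loss occurs) gives a deadline of Jan 27, 1999; completed Jan 17, 1999, before the deadline.
Step 2 — counting 69 days from Jan 17, 1999 (when first notice of loss is given) gives a deadline of Mar 27, 1999; completed Feb 10, 1999, before the deadline.
Step 3 — counting 25 days from Feb 10, 1999 (when the sworn proof of loss is submitted) gives a deadline of Mar 7, 1999; done Mar 3, 1999 — timely.
Step 4 — counting 15 days from Apr 3, 1999 (end of the 31-day review period, which began when the supporting inventory is provided on Mar 3, 1999) gives a deadline of Apr 18, 1999; completed Apr 7, 1999, before the deadline.
Step 5 — must wait 15 days from Apr 12, 1999 (end of the 5-day response period, which began when the property is made available on Apr 7, 1999), so not before Apr 27, 1999; done Apr 29, 1999 — permitted.
Step 6 — 10 and 30 days from May 11, 1999 (end of the 12-day comment period, which began when the examination under oath is completed on Apr 29, 1999) are May 21, 1999 and Jun 10, 1999 respectively; Jun 9, 1999 falls inside that range.
Step 7 — 5 and 26 days from Jun 9, 1999 (when the appraisal demand is filed) are Jun 14, 1999 and Jul 5, 1999 respectively; done Jul 9, 1999 — 4 days after the window closed.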